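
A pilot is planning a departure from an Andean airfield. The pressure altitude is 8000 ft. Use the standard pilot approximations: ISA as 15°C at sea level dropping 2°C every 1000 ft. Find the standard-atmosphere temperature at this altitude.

-1°C

ISA temperature = 15 − 2 × (8000/1000) = 15 − 16 = -1°C.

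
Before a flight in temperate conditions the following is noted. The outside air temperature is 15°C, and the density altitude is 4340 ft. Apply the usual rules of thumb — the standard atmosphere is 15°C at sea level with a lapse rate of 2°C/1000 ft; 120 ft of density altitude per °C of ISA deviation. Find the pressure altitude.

DA = PA + 120 × (OAT − (15 − 2·PA/1000)) = PA + 120·OAT − 1800 + 0.24·PA = 1.24·PA + 120·OAT − 1800.
So 1.24·PA = 4340 − 120 × 15 + 1800 = 4340.
PA = 4340 / 1.24 = 3500 ft.

3500 ft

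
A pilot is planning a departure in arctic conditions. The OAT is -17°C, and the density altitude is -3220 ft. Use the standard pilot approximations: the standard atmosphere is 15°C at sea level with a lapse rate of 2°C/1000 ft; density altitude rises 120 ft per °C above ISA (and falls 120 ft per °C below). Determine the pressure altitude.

DA = PA + 120 × (OAT − (15 − 2·PA/1000)) = PA + 120·OAT − 1800 + 0.24·PA = 1.24·PA + 120·OAT − 1800.
So 1.24·PA = -3220 − 120 × (-17) + 1800 = 620.
PA = 620 / 1.24 = 500 ft.

500 ft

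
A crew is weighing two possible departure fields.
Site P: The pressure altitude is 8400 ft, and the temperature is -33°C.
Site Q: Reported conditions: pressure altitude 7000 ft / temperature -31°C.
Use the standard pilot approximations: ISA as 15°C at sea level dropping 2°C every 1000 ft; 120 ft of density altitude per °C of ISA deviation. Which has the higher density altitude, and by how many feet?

Site P: ISA temp = -1.8°C, deviation -31.2°C, DA = 8400 + 120 × (-31.2) = 4656 ft.
Site Q: ISA temp = 1°C, deviation -32°C, DA = 7000 + 120 × (-32) = 3160 ft.
Site P is higher by 4656 − 3160 = 1496 ft.

Site P by 1496 ft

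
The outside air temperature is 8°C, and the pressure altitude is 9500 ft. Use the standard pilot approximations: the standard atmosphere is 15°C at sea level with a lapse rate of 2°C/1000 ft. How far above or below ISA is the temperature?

ISA+12°C

ISA temperature at 9500 ft = 15 − 2 × (9500/1000) = -4°C.
Deviation = OAT − ISA = 8 − (-4) = +12°C.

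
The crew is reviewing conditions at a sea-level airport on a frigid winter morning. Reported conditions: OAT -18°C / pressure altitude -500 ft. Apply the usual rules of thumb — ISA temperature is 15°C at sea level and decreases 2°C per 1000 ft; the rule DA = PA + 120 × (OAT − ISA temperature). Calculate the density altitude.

-4580 ft

ISA temperature at -500 ft = 15 − 2 × (-500/1000) = 16°C.
ISA deviation = -18 − 16 = -34°C.
Density altitude = -500 + 120 × (-34) = -500 + (-4080) = -4580 ft.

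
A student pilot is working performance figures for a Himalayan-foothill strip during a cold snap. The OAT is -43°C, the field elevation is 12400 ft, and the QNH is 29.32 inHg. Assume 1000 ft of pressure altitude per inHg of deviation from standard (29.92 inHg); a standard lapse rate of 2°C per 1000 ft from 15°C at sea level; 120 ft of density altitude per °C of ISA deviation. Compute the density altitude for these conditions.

Pressure altitude = 12400 + (29.92 − 29.32) × 1000 = 12400 + (+600) = 13000 ft.
ISA temperature at 13000 ft = 15 − 2 × (13000/1000) = -11°C.
ISA deviation = -43 − (-11) = -32°C.
Density altitude = 13000 + 120 × (-32) = 9160 ft.

9160 ft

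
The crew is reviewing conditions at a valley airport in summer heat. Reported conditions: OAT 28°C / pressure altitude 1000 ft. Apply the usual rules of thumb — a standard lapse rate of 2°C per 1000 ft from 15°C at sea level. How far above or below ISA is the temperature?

ISA temperature at 1000 ft = 15 − 2 × (1000/1000) = 13°C.
Deviation = OAT − ISA = 28 − 13 = +15°C.

ISA+15°C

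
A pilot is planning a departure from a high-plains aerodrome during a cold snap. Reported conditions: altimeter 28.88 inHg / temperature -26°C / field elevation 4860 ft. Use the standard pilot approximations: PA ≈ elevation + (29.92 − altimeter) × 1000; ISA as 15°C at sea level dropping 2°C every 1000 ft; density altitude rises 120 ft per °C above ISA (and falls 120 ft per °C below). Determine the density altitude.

Pressure altitude = 4860 + (29.92 − 28.88) × 1000 = 4860 + (+1040) = 5900 ft.
ISA temperature at 5900 ft = 15 − 2 × (5900/1000) = 3.2°C.
ISA deviation = -26 − 3.2 = -29.2°C.
Density altitude = 5900 + 120 × (-29.2) = 2396 ft.

2396 ft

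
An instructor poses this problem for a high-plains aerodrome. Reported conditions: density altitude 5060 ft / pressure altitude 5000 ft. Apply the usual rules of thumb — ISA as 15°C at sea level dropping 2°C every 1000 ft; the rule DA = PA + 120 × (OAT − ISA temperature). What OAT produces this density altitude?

5.5°C

Density altitude − pressure altitude = 5060 − 5000 = +60 ft.
At 120 ft/°C that is an ISA deviation of 60/120 = +0.5°C.
ISA temperature at 5000 ft = 15 − 2 × (5000/1000) = 5°C.
OAT = ISA + deviation = 5 + (+0.5) = 5.5°C.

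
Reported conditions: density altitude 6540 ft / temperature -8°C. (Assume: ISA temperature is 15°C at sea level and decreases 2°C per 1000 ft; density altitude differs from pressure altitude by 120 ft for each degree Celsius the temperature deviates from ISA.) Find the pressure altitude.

7500 ft

DA = PA + 120 × (OAT − (15 − 2·PA/1000)) = PA + 120·OAT − 1800 + 0.24·PA = 1.24·PA + 120·OAT − 1800.
So 1.24·PA = 6540 − 120 × (-8) + 1800 = 9300.
PA = 9300 / 1.24 = 7500 ft.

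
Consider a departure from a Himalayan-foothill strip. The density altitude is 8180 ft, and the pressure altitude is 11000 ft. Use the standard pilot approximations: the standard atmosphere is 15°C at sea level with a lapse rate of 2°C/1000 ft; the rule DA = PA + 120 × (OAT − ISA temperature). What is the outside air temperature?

-30.5°C

Density altitude − pressure altitude = 8180 − 11000 = -2820 ft.
At 120 ft/°C that is an ISA deviation of -2820/120 = -23.5°C.
ISA temperature at 11000 ft = 15 − 2 × (11000/1000) = -7°C.
OAT = ISA + deviation = -7 + (-23.5) = -30.5°C.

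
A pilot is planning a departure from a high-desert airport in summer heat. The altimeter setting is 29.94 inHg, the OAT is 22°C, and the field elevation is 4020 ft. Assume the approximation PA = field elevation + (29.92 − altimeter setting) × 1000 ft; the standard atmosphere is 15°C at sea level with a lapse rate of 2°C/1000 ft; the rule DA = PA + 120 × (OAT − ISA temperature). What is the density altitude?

Pressure altitude = 4020 + (29.92 − 29.94) × 1000 = 4020 + (-20) = 4000 ft.
ISA temperature at 4000 ft = 15 − 2 × (4000/1000) = 7°C.
ISA deviation = 22 − 7 = +15°C.
Density altitude = 4000 + 120 × (15) = 5800 ft.

5800 ft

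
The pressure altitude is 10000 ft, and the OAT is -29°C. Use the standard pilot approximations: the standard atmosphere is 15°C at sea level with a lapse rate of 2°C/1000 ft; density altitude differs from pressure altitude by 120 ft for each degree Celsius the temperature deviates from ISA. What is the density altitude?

7120 ft

ISA temperature at 10000 ft = 15 − 2 × (10000/1000) = -5°C.
ISA deviation = -29 − (-5) = -24°C.
Density altitude = 10000 + 120 × (-24) = 10000 + (-2880) = 7120 ft.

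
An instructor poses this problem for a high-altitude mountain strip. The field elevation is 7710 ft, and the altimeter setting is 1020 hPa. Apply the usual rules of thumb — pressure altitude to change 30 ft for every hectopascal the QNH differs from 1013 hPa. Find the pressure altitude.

7500 ft

Pressure correction = (1013 − 1020) × 30 = -210 ft.
Pressure altitude = 7710 + (-210) = 7500 ft.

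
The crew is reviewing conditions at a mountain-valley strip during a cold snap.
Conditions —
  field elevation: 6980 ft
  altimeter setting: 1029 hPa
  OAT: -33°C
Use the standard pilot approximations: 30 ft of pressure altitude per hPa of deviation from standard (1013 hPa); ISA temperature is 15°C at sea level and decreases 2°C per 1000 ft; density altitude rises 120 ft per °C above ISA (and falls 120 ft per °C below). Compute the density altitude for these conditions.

2300 ft

Pressure altitude = 6980 + (1013 − 1029) × 30 = 6980 + (-480) = 6500 ft.
ISA temperature at 6500 ft = 15 − 2 × (6500/1000) = 2°C.
ISA deviation = -33 − 2 = -35°C.
Density altitude = 6500 + 120 × (-35) = 2300 ft.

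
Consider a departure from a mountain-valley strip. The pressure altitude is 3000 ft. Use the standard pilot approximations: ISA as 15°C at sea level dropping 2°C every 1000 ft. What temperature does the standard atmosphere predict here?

ISA temperature = 15 − 2 × (3000/1000) = 15 − 6 = 9°C.

9°C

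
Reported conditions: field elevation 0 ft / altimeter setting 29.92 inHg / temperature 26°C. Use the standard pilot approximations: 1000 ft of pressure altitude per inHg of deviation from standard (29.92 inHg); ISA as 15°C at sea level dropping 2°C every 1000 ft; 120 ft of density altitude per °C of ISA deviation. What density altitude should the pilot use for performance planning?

1320 ft

Pressure altitude = 0 + (29.92 − 29.92) × 1000 = 0 + (0) = 0 ft.
ISA temperature at 0 ft = 15 − 2 × (0/1000) = 15°C.
ISA deviation = 26 − 15 = +11°C.
Density altitude = 0 + 120 × (11) = 1320 ft.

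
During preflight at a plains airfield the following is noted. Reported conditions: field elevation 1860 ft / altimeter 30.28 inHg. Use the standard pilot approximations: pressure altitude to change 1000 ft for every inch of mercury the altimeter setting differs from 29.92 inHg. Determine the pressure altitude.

Pressure correction = (29.92 − 30.28) × 1000 = -360 ft.
Pressure altitude = 1860 + (-360) = 1500 ft.

1500 ft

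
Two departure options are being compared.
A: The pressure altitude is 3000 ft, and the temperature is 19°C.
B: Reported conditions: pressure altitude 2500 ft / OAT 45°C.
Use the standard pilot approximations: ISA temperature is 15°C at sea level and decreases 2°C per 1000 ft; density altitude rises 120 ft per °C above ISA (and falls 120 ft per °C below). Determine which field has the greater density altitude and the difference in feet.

B by 2500 ft

A: ISA temp = 9°C, deviation +10°C, DA = 3000 + 120 × 10 = 4200 ft.
B: ISA temp = 10°C, deviation +35°C, DA = 2500 + 120 × 35 = 6700 ft.
B is higher by 6700 − 4200 = 2500 ft.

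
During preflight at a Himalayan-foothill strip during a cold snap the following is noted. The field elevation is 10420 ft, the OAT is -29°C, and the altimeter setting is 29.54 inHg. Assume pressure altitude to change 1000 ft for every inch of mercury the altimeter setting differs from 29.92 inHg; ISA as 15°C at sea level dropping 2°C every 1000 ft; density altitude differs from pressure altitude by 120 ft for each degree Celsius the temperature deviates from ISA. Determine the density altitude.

Pressure altitude = 10420 + (29.92 − 29.54) × 1000 = 10420 + (+380) = 10800 ft.
ISA temperature at 10800 ft = 15 − 2 × (10800/1000) = -6.6°C.
ISA deviation = -29 − (-6.6) = -22.4°C.
Density altitude = 10800 + 120 × (-22.4) = 8112 ft.

8112 ft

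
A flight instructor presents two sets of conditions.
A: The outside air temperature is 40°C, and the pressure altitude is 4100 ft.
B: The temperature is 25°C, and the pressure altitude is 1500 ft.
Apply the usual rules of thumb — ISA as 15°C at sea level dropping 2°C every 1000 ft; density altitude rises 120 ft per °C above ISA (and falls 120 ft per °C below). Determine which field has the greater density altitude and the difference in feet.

A by 5024 ft

A: ISA temp = 6.8°C, deviation +33.2°C, DA = 4100 + 120 × 33.2 = 8084 ft.
B: ISA temp = 12°C, deviation +13°C, DA = 1500 + 120 × 13 = 3060 ft.
A is higher by 8084 − 3060 = 5024 ft.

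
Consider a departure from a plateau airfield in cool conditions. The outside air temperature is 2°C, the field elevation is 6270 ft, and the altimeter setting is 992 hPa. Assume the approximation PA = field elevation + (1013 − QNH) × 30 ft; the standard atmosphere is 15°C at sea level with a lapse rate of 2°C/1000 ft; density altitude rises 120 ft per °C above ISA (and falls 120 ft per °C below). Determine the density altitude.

Pressure altitude = 6270 + (1013 − 992) × 30 = 6270 + (+630) = 6900 ft.
ISA temperature at 6900 ft = 15 − 2 × (6900/1000) = 1.2°C.
ISA deviation = 2 − 1.2 = +0.8°C.
Density altitude = 6900 + 120 × (0.8) = 6996 ft.

6996 ft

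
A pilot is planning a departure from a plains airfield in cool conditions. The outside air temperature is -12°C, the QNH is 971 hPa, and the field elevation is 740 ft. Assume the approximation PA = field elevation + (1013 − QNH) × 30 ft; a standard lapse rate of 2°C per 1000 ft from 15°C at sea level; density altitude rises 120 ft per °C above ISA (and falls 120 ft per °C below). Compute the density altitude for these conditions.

Pressure altitude = 740 + (1013 − 971) × 30 = 740 + (+1260) = 2000 ft.
ISA temperature at 2000 ft = 15 − 2 × (2000/1000) = 11°C.
ISA deviation = -12 − 11 = -23°C.
Density altitude = 2000 + 120 × (-23) = -760 ft.

-760 ft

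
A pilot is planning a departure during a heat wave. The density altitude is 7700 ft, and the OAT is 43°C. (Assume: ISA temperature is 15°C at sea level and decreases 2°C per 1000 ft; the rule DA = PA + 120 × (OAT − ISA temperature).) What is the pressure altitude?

DA = PA + 120 × (OAT − (15 − 2·PA/1000)) = PA + 120·OAT − 1800 + 0.24·PA = 1.24·PA + 120·OAT − 1800.
So 1.24·PA = 7700 − 120 × 43 + 1800 = 4340.
PA = 4340 / 1.24 = 3500 ft.

3500 ft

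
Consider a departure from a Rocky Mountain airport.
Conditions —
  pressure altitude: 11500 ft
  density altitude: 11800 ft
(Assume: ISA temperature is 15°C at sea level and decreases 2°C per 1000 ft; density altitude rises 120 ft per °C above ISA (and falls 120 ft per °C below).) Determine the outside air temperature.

-5.5°C

Density altitude − pressure altitude = 11800 − 11500 = +300 ft.
At 120 ft/°C that is an ISA deviation of 300/120 = +2.5°C.
ISA temperature at 11500 ft = 15 − 2 × (11500/1000) = -8°C.
OAT = ISA + deviation = -8 + (+2.5) = -5.5°C.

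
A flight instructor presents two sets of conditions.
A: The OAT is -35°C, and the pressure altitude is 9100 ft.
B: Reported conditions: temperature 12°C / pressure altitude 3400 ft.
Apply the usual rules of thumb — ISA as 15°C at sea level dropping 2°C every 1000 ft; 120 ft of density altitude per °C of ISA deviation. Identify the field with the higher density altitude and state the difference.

A: ISA temp = -3.2°C, deviation -31.8°C, DA = 9100 + 120 × (-31.8) = 5284 ft.
B: ISA temp = 8.2°C, deviation +3.8°C, DA = 3400 + 120 × 3.8 = 3856 ft.
A is higher by 5284 − 3856 = 1428 ft.

A by 1428 ft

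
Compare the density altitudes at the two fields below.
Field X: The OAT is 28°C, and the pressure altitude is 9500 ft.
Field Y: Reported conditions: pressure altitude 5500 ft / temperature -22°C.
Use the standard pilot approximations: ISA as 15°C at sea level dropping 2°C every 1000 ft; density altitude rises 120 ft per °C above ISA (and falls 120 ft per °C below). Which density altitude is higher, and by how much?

Field X by 10960 ft

Field X: ISA temp = -4°C, deviation +32°C, DA = 9500 + 120 × 32 = 13340 ft.
Field Y: ISA temp = 4°C, deviation -26°C, DA = 5500 + 120 × (-26) = 2380 ft.
Field X is higher by 13340 − 2380 = 10960 ft.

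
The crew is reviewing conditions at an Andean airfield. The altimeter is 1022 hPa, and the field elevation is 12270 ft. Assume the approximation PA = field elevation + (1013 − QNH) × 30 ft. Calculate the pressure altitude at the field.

Pressure correction = (1013 − 1022) × 30 = -270 ft.
Pressure altitude = 12270 + (-270) = 12000 ft.

12000 ft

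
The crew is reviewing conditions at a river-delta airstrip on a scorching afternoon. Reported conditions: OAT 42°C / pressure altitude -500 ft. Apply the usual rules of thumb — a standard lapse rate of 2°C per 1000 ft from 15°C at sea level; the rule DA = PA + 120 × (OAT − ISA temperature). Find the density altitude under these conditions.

ISA temperature at -500 ft = 15 − 2 × (-500/1000) = 16°C.
ISA deviation = 42 − 16 = +26°C.
Density altitude = -500 + 120 × (26) = -500 + (+3120) = 2620 ft.

2620 ft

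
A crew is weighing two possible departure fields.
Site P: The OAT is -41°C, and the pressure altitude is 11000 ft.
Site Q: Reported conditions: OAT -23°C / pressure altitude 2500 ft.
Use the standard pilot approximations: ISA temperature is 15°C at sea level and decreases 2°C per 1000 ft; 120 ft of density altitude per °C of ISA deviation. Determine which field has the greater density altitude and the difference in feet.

Site P: ISA temp = -7°C, deviation -34°C, DA = 11000 + 120 × (-34) = 6920 ft.
Site Q: ISA temp = 10°C, deviation -33°C, DA = 2500 + 120 × (-33) = -1460 ft.
Site P is higher by 6920 − (-1460) = 8380 ft.

Site P by 8380 ft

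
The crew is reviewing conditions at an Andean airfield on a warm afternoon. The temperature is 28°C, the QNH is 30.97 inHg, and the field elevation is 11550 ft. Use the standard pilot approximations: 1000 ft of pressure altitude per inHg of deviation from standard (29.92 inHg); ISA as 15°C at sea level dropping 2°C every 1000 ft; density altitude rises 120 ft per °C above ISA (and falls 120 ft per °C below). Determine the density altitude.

14580 ft

Pressure altitude = 11550 + (29.92 − 30.97) × 1000 = 11550 + (-1050) = 10500 ft.
ISA temperature at 10500 ft = 15 − 2 × (10500/1000) = -6°C.
ISA deviation = 28 − (-6) = +34°C.
Density altitude = 10500 + 120 × (34) = 14580 ft.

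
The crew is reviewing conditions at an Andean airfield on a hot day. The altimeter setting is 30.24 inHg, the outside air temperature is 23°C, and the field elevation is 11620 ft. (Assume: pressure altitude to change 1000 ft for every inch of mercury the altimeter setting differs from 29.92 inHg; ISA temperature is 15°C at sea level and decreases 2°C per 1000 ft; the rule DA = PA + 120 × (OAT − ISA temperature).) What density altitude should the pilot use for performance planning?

Pressure altitude = 11620 + (29.92 − 30.24) × 1000 = 11620 + (-320) = 11300 ft.
ISA temperature at 11300 ft = 15 − 2 × (11300/1000) = -7.6°C.
ISA deviation = 23 − (-7.6) = +30.6°C.
Density altitude = 11300 + 120 × (30.6) = 14972 ft.

14972 ft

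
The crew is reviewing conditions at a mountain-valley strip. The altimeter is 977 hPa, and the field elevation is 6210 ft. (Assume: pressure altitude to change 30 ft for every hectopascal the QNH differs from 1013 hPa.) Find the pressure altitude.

7290 ft

Pressure correction = (1013 − 977) × 30 = +1080 ft.
Pressure altitude = 6210 + (+1080) = 7290 ft.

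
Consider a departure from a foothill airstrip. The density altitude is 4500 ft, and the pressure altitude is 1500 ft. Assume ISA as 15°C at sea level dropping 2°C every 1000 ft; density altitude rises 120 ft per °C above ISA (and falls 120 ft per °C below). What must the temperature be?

37°C

Density altitude − pressure altitude = 4500 − 1500 = +3000 ft.
At 120 ft/°C that is an ISA deviation of 3000/120 = +25°C.
ISA temperature at 1500 ft = 15 − 2 × (1500/1000) = 12°C.
OAT = ISA + deviation = 12 + (+25) = 37°C.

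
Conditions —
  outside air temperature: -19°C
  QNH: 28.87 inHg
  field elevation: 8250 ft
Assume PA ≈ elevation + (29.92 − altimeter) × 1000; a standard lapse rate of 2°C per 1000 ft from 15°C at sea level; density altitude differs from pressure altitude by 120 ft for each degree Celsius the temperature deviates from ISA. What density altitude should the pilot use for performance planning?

Pressure altitude = 8250 + (29.92 − 28.87) × 1000 = 8250 + (+1050) = 9300 ft.
ISA temperature at 9300 ft = 15 − 2 × (9300/1000) = -3.6°C.
ISA deviation = -19 − (-3.6) = -15.4°C.
Density altitude = 9300 + 120 × (-15.4) = 7452 ft.

7452 ft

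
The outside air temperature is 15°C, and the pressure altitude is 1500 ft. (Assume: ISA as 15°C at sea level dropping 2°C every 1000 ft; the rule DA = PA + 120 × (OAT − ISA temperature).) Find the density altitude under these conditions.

ISA temperature at 1500 ft = 15 − 2 × (1500/1000) = 12°C.
ISA deviation = 15 − 12 = +3°C.
Density altitude = 1500 + 120 × (3) = 1500 + (+360) = 1860 ft.

1860 ft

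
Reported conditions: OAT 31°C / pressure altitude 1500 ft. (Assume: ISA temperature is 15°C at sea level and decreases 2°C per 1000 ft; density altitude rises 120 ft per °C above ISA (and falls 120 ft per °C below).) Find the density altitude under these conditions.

ISA temperature at 1500 ft = 15 − 2 × (1500/1000) = 12°C.
ISA deviation = 31 − 12 = +19°C.
Density altitude = 1500 + 120 × (19) = 1500 + (+2280) = 3780 ft.

3780 ft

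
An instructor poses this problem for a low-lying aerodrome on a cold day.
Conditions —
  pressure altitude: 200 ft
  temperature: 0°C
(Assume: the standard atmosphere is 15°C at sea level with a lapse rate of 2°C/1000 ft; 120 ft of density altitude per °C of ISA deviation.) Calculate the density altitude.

-1552 ft

ISA temperature at 200 ft = 15 − 2 × (200/1000) = 14.6°C.
ISA deviation = 0 − 14.6 = -14.6°C.
Density altitude = 200 + 120 × (-14.6) = 200 + (-1752) = -1552 ft.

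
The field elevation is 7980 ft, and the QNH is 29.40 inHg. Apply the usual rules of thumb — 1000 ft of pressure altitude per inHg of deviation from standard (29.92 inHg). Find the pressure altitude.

8500 ft

Pressure correction = (29.92 − 29.40) × 1000 = +520 ft.
Pressure altitude = 7980 + (+520) = 8500 ft.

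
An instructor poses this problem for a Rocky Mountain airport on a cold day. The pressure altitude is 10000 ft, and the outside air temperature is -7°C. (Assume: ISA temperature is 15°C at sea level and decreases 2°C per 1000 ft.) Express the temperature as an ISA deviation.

ISA-2°C

ISA temperature at 10000 ft = 15 − 2 × (10000/1000) = -5°C.
Deviation = OAT − ISA = -7 − (-5) = -2°C.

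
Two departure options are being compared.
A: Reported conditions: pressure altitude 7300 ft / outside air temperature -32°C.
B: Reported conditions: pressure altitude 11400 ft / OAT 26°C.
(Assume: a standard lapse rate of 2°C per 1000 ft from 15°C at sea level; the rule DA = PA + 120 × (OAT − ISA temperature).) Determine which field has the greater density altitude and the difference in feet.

B by 12044 ft

A: ISA temp = 0.4°C, deviation -32.4°C, DA = 7300 + 120 × (-32.4) = 3412 ft.
B: ISA temp = -7.8°C, deviation +33.8°C, DA = 11400 + 120 × 33.8 = 15456 ft.
B is higher by 15456 − 3412 = 12044 ft.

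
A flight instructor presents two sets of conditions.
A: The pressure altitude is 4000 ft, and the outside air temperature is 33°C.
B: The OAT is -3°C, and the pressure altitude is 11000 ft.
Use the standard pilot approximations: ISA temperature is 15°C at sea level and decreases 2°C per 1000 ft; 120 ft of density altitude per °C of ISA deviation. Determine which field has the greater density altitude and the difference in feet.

B by 4360 ft

A: ISA temp = 7°C, deviation +26°C, DA = 4000 + 120 × 26 = 7120 ft.
B: ISA temp = -7°C, deviation +4°C, DA = 11000 + 120 × 4 = 11480 ft.
B is higher by 11480 − 7120 = 4360 ft.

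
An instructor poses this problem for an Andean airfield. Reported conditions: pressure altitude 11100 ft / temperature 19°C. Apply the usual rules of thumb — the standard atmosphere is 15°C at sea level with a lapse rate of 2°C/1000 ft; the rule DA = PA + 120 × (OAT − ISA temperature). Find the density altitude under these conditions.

ISA temperature at 11100 ft = 15 − 2 × (11100/1000) = -7.2°C.
ISA deviation = 19 − (-7.2) = +26.2°C.
Density altitude = 11100 + 120 × (26.2) = 11100 + (+3144) = 14244 ft.

14244 ft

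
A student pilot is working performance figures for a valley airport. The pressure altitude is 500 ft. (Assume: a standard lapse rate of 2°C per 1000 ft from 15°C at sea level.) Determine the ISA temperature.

ISA temperature = 15 − 2 × (500/1000) = 15 − 1 = 14°C.

14°C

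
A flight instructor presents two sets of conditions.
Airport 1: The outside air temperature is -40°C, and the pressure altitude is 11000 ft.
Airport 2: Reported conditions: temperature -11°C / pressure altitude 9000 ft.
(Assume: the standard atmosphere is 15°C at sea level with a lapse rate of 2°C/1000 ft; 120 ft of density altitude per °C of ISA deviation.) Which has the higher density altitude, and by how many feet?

Airport 2 by 1000 ft

Airport 1: ISA temp = -7°C, deviation -33°C, DA = 11000 + 120 × (-33) = 7040 ft.
Airport 2: ISA temp = -3°C, deviation -8°C, DA = 9000 + 120 × (-8) = 8040 ft.
Airport 2 is higher by 8040 − 7040 = 1000 ft.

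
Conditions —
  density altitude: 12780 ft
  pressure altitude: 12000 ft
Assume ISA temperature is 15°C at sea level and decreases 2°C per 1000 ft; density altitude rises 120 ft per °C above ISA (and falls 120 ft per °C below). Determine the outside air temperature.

-2.5°C

Density altitude − pressure altitude = 12780 − 12000 = +780 ft.
At 120 ft/°C that is an ISA deviation of 780/120 = +6.5°C.
ISA temperature at 12000 ft = 15 − 2 × (12000/1000) = -9°C.
OAT = ISA + deviation = -9 + (+6.5) = -2.5°C.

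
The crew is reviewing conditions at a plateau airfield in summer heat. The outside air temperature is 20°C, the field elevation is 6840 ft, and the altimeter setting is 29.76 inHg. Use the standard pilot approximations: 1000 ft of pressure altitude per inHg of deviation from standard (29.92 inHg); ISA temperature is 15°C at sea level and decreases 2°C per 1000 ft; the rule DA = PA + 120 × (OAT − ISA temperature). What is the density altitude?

Pressure altitude = 6840 + (29.92 − 29.76) × 1000 = 6840 + (+160) = 7000 ft.
ISA temperature at 7000 ft = 15 − 2 × (7000/1000) = 1°C.
ISA deviation = 20 − 1 = +19°C.
Density altitude = 7000 + 120 × (19) = 9280 ft.

9280 ft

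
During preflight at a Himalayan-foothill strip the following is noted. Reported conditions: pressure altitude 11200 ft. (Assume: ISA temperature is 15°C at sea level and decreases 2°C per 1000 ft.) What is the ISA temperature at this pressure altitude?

ISA temperature = 15 − 2 × (11200/1000) = 15 − 22.4 = -7.4°C.

-7.4°C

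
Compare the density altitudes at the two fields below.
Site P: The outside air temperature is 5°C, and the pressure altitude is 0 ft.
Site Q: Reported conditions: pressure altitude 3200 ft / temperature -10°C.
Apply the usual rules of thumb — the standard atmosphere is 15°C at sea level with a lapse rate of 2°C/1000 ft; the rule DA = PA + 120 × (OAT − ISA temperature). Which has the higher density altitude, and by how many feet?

Site Q by 2168 ft

Site P: ISA temp = 15°C, deviation -10°C, DA = 0 + 120 × (-10) = -1200 ft.
Site Q: ISA temp = 8.6°C, deviation -18.6°C, DA = 3200 + 120 × (-18.6) = 968 ft.
Site Q is higher by 968 − (-1200) = 2168 ft.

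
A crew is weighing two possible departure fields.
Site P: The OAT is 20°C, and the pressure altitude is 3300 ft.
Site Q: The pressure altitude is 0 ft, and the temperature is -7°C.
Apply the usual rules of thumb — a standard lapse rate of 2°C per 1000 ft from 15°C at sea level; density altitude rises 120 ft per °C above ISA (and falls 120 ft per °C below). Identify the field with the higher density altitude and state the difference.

Site P by 7332 ft

Site P: ISA temp = 8.4°C, deviation +11.6°C, DA = 3300 + 120 × 11.6 = 4692 ft.
Site Q: ISA temp = 15°C, deviation -22°C, DA = 0 + 120 × (-22) = -2640 ft.
Site P is higher by 4692 − (-2640) = 7332 ft.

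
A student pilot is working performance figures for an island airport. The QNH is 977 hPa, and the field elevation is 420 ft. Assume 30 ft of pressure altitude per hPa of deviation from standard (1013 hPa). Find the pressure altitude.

Pressure correction = (1013 − 977) × 30 = +1080 ft.
Pressure altitude = 420 + (+1080) = 1500 ft.

1500 ft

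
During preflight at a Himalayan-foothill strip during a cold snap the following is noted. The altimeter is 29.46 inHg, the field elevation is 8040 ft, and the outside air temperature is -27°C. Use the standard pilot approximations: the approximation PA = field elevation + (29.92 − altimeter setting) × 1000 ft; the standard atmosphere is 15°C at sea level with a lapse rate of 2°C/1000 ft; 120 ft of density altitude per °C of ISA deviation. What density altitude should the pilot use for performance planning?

Pressure altitude = 8040 + (29.92 − 29.46) × 1000 = 8040 + (+460) = 8500 ft.
ISA temperature at 8500 ft = 15 − 2 × (8500/1000) = -2°C.
ISA deviation = -27 − (-2) = -25°C.
Density altitude = 8500 + 120 × (-25) = 5500 ft.

5500 ft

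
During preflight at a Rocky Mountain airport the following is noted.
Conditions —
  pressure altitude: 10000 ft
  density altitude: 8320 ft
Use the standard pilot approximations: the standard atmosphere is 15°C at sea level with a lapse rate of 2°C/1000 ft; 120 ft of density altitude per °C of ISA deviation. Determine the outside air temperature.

-19°C

Density altitude − pressure altitude = 8320 − 10000 = -1680 ft.
At 120 ft/°C that is an ISA deviation of -1680/120 = -14°C.
ISA temperature at 10000 ft = 15 − 2 × (10000/1000) = -5°C.
OAT = ISA + deviation = -5 + (-14) = -19°C.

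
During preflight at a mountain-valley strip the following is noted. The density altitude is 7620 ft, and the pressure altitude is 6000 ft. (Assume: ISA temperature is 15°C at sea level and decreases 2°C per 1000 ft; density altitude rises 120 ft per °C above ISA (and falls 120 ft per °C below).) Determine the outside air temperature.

Density altitude − pressure altitude = 7620 − 6000 = +1620 ft.
At 120 ft/°C that is an ISA deviation of 1620/120 = +13.5°C.
ISA temperature at 6000 ft = 15 − 2 × (6000/1000) = 3°C.
OAT = ISA + deviation = 3 + (+13.5) = 16.5°C.

16.5°C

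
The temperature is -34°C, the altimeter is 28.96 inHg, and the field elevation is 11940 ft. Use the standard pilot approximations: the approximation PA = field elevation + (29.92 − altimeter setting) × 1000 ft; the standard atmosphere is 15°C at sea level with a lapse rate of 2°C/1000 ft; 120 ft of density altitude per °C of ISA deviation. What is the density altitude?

10116 ft

Pressure altitude = 11940 + (29.92 − 28.96) × 1000 = 11940 + (+960) = 12900 ft.
ISA temperature at 12900 ft = 15 − 2 × (12900/1000) = -10.8°C.
ISA deviation = -34 − (-10.8) = -23.2°C.
Density altitude = 12900 + 120 × (-23.2) = 10116 ft.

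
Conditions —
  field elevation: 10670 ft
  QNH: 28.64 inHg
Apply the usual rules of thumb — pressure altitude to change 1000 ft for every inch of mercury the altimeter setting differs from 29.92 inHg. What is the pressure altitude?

11950 ft

Pressure correction = (29.92 − 28.64) × 1000 = +1280 ft.
Pressure altitude = 10670 + (+1280) = 11950 ft.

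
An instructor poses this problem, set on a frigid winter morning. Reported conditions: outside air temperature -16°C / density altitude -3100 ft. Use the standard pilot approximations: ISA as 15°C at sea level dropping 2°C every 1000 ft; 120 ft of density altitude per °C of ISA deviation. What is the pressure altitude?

500 ft

DA = PA + 120 × (OAT − (15 − 2·PA/1000)) = PA + 120·OAT − 1800 + 0.24·PA = 1.24·PA + 120·OAT − 1800.
So 1.24·PA = -3100 − 120 × (-16) + 1800 = 620.
PA = 620 / 1.24 = 500 ft.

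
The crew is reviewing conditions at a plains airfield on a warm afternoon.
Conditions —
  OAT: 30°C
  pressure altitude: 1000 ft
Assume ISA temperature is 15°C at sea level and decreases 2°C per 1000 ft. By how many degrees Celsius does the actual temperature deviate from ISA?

ISA temperature at 1000 ft = 15 − 2 × (1000/1000) = 13°C.
Deviation = OAT − ISA = 30 − 13 = +17°C.

ISA+17°C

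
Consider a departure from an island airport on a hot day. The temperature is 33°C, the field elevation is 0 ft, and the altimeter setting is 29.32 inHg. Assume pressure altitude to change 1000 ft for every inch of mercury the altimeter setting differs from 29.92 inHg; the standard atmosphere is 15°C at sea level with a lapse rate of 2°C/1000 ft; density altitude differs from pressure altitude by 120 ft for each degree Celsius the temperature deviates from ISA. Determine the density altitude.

2904 ft

Pressure altitude = 0 + (29.92 − 29.32) × 1000 = 0 + (+600) = 600 ft.
ISA temperature at 600 ft = 15 − 2 × (600/1000) = 13.8°C.
ISA deviation = 33 − 13.8 = +19.2°C.
Density altitude = 600 + 120 × (19.2) = 2904 ft.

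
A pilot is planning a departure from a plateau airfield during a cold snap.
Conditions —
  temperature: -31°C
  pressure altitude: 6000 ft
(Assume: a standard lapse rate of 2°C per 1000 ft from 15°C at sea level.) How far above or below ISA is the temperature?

ISA temperature at 6000 ft = 15 − 2 × (6000/1000) = 3°C.
Deviation = OAT − ISA = -31 − 3 = -34°C.

ISA-34°C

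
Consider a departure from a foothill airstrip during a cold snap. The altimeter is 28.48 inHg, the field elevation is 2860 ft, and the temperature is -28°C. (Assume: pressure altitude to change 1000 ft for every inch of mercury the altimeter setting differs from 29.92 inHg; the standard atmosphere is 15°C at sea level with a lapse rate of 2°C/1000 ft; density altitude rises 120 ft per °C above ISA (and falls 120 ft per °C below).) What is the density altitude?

172 ft

Pressure altitude = 2860 + (29.92 − 28.48) × 1000 = 2860 + (+1440) = 4300 ft.
ISA temperature at 4300 ft = 15 − 2 × (4300/1000) = 6.4°C.
ISA deviation = -28 − 6.4 = -34.4°C.
Density altitude = 4300 + 120 × (-34.4) = 172 ft.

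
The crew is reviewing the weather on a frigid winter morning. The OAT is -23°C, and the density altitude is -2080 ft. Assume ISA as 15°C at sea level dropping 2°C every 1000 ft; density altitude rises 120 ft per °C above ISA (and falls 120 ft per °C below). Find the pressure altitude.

2000 ft

DA = PA + 120 × (OAT − (15 − 2·PA/1000)) = PA + 120·OAT − 1800 + 0.24·PA = 1.24·PA + 120·OAT − 1800.
So 1.24·PA = -2080 − 120 × (-23) + 1800 = 2480.
PA = 2480 / 1.24 = 2000 ft.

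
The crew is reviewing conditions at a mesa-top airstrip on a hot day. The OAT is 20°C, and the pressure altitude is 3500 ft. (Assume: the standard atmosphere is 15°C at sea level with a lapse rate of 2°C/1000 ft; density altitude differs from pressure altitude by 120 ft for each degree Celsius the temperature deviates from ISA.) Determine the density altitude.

ISA temperature at 3500 ft = 15 − 2 × (3500/1000) = 8°C.
ISA deviation = 20 − 8 = +12°C.
Density altitude = 3500 + 120 × (12) = 3500 + (+1440) = 4940 ft.

4940 ft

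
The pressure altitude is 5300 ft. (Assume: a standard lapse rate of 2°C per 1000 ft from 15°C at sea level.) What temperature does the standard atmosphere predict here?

4.4°C

ISA temperature = 15 − 2 × (5300/1000) = 15 − 10.6 = 4.4°C.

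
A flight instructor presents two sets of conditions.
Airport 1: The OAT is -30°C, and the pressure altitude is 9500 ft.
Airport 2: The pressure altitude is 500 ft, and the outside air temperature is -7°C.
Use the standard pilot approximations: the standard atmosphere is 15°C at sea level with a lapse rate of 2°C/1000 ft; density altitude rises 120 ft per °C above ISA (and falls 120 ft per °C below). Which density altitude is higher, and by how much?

Airport 1: ISA temp = -4°C, deviation -26°C, DA = 9500 + 120 × (-26) = 6380 ft.
Airport 2: ISA temp = 14°C, deviation -21°C, DA = 500 + 120 × (-21) = -2020 ft.
Airport 1 is higher by 6380 − (-2020) = 8400 ft.

Airport 1 by 8400 ft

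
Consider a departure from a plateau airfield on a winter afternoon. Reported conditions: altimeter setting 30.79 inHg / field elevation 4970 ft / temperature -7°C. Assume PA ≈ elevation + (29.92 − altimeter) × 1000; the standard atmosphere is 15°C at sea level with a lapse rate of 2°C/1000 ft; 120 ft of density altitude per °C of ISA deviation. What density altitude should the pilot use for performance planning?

Pressure altitude = 4970 + (29.92 − 30.79) × 1000 = 4970 + (-870) = 4100 ft.
ISA temperature at 4100 ft = 15 − 2 × (4100/1000) = 6.8°C.
ISA deviation = -7 − 6.8 = -13.8°C.
Density altitude = 4100 + 120 × (-13.8) = 2444 ft.

2444 ft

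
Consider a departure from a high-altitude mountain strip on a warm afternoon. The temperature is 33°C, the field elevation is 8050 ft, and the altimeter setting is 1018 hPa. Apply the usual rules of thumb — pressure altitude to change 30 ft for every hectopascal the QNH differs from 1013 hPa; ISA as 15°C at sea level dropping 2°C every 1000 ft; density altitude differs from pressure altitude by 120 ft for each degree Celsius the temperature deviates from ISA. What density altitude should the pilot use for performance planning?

11956 ft

Pressure altitude = 8050 + (1013 − 1018) × 30 = 8050 + (-150) = 7900 ft.
ISA temperature at 7900 ft = 15 − 2 × (7900/1000) = -0.8°C.
ISA deviation = 33 − (-0.8) = +33.8°C.
Density altitude = 7900 + 120 × (33.8) = 11956 ft.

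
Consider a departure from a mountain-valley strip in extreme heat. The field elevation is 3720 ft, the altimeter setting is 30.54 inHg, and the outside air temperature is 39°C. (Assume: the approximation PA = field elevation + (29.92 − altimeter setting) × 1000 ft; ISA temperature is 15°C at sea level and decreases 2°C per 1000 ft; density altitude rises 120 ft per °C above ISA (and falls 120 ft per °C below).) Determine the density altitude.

6724 ft

Pressure altitude = 3720 + (29.92 − 30.54) × 1000 = 3720 + (-620) = 3100 ft.
ISA temperature at 3100 ft = 15 − 2 × (3100/1000) = 8.8°C.
ISA deviation = 39 − 8.8 = +30.2°C.
Density altitude = 3100 + 120 × (30.2) = 6724 ft.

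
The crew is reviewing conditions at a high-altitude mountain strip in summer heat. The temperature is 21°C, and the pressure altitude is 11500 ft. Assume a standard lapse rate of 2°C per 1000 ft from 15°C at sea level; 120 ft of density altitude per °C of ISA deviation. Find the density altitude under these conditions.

ISA temperature at 11500 ft = 15 − 2 × (11500/1000) = -8°C.
ISA deviation = 21 − (-8) = +29°C.
Density altitude = 11500 + 120 × (29) = 11500 + (+3480) = 14980 ft.

14980 ft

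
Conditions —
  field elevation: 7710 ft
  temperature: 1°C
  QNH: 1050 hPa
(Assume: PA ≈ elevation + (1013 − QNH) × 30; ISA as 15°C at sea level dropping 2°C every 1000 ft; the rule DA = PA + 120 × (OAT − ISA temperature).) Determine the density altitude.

Pressure altitude = 7710 + (1013 − 1050) × 30 = 7710 + (-1110) = 6600 ft.
ISA temperature at 6600 ft = 15 − 2 × (6600/1000) = 1.8°C.
ISA deviation = 1 − 1.8 = -0.8°C.
Density altitude = 6600 + 120 × (-0.8) = 6504 ft.

6504 ft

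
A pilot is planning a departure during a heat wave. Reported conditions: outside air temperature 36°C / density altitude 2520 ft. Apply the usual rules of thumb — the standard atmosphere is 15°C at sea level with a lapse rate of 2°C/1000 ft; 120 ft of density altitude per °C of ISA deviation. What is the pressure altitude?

DA = PA + 120 × (OAT − (15 − 2·PA/1000)) = PA + 120·OAT − 1800 + 0.24·PA = 1.24·PA + 120·OAT − 1800.
So 1.24·PA = 2520 − 120 × 36 + 1800 = 0.
PA = 0 / 1.24 = 0 ft.

0 ft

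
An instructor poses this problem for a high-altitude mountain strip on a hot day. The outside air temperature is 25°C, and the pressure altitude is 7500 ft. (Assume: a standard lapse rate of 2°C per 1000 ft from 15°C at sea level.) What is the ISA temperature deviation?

ISA+25°C

ISA temperature at 7500 ft = 15 − 2 × (7500/1000) = 0°C.
Deviation = OAT − ISA = 25 − 0 = +25°C.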